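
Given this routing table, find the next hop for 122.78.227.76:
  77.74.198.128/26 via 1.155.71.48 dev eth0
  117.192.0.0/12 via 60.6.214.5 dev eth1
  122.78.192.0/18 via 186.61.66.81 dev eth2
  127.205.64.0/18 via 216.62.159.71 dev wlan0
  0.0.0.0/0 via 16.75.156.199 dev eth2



Longest prefix match for 122.78.227.76:
  /26 77.74.198.128: no
  /12 117.192.0.0: no
  /18 122.78.192.0: MATCH
  /18 127.205.64.0: no
  /0 0.0.0.0: MATCH
Selected: next-hop 186.61.66.81 via eth2 (matched /18)


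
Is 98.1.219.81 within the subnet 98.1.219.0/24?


Subnet network: 98.1.219.0
Test IP AND mask: 98.1.219.0
Yes, 98.1.219.81 is in 98.1.219.0/24


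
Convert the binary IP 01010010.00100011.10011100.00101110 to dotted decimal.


01010010 = 82
00100011 = 35
10011100 = 156
00101110 = 46
IP: 82.35.156.46


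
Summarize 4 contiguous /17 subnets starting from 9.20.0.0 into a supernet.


Original prefix: /17
Number of subnets: 4 = 2^2
New prefix = 17 - 2 = 15
Supernet: 9.20.0.0/15


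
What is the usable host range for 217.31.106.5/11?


Network: 217.0.0.0
Broadcast: 217.31.255.255
First usable = network + 1
Last usable = broadcast - 1
Range: 217.0.0.1 to 217.31.255.254


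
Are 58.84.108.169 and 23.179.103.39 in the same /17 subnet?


Mask: 255.255.128.0
58.84.108.169 AND mask = 58.84.0.0
23.179.103.39 AND mask = 23.179.0.0
No, different subnets (58.84.0.0 vs 23.179.0.0)


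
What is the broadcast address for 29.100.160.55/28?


Network: 29.100.160.48/28
Host bits = 4
Set all host bits to 1:
Broadcast: 29.100.160.63


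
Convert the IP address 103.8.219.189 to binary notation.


103 = 01100111
8 = 00001000
219 = 11011011
189 = 10111101
Binary: 01100111.00001000.11011011.10111101


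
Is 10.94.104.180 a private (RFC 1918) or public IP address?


RFC 1918 private ranges:
  10.0.0.0/8 (10.0.0.0 - 10.255.255.255)
  172.16.0.0/12 (172.16.0.0 - 172.31.255.255)
  192.168.0.0/16 (192.168.0.0 - 192.168.255.255)
Private (in 10.0.0.0/8)


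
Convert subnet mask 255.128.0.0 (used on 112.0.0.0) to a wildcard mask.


Subnet mask: 255.128.0.0
Wildcard = 255.255.255.255 - subnet mask
255 - 255 = 0
255 - 128 = 127
255 - 0 = 255
255 - 0 = 255
Wildcard: 0.127.255.255


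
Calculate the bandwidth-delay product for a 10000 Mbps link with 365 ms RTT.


BDP = bandwidth * RTT
= 10000 Mbps * 365 ms
= 10000 * 1e6 * 365 / 1000 bits
= 3650000000 bits
= 456250000 bytes
= 445556.6406 KB
BDP = 3650000000 bits (456250000 bytes)


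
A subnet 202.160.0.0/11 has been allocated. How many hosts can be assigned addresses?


Host bits = 32 - 11 = 21
Total addresses = 2^21 = 2097152
Usable = total - 2 (network and broadcast)
Usable hosts: 2097150


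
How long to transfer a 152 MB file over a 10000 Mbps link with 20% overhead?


Effective throughput = 10000 * (1 - 20/100) = 8000 Mbps
File size in Mb = 152 * 8 = 1216 Mb
Time = 1216 / 8000
Time = 0.152 seconds


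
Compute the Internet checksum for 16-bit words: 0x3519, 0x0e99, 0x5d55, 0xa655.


Sum all words (with carry folding):
+ 0x3519 = 0x3519
+ 0x0e99 = 0x43b2
+ 0x5d55 = 0xa107
+ 0xa655 = 0x475d
One's complement: ~0x475d
Checksum = 0xb8a2


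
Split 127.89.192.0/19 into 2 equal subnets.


New prefix = 19 + 1 = 20
Each subnet has 4096 addresses
  127.89.192.0/20
  127.89.208.0/20
Subnets: 127.89.192.0/20, 127.89.208.0/20


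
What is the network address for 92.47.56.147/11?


IP:   01011100.00101111.00111000.10010011
Mask: 11111111.11100000.00000000.00000000
AND operation:
Net:  01011100.00100000.00000000.00000000
Network: 92.32.0.0/11


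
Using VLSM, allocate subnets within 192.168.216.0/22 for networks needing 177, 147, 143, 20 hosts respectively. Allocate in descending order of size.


177 hosts -> /24 (254 usable): 192.168.216.0/24
147 hosts -> /24 (254 usable): 192.168.217.0/24
143 hosts -> /24 (254 usable): 192.168.218.0/24
20 hosts -> /27 (30 usable): 192.168.219.0/27
Allocation: 192.168.216.0/24 (177 hosts, 254 usable); 192.168.217.0/24 (147 hosts, 254 usable); 192.168.218.0/24 (143 hosts, 254 usable); 192.168.219.0/27 (20 hosts, 30 usable)


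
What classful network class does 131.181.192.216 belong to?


First octet: 131
Binary: 10000011
10xxxxxx -> Class B (128-191)
Class B, default mask 255.255.0.0 (/16)


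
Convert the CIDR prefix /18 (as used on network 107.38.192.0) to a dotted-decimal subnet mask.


/18 means 18 network bits, 14 host bits
Binary: 11111111111111111100000000000000
Mask: 255.255.192.0


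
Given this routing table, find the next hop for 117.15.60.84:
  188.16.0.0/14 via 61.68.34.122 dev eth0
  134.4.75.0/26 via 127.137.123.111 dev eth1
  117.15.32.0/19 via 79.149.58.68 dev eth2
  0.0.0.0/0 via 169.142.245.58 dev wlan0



Longest prefix match for 117.15.60.84:
  /14 188.16.0.0: no
  /26 134.4.75.0: no
  /19 117.15.32.0: MATCH
  /0 0.0.0.0: MATCH
Selected: next-hop 79.149.58.68 via eth2 (matched /19)


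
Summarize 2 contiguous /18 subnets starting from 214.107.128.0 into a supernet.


Original prefix: /18
Number of subnets: 2 = 2^1
New prefix = 18 - 1 = 17
Supernet: 214.107.128.0/17


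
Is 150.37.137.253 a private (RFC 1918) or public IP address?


RFC 1918 private ranges:
  10.0.0.0/8 (10.0.0.0 - 10.255.255.255)
  172.16.0.0/12 (172.16.0.0 - 172.31.255.255)
  192.168.0.0/16 (192.168.0.0 - 192.168.255.255)
Public (not in any RFC 1918 range)


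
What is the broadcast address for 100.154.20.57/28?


Network: 100.154.20.48/28
Host bits = 4
Set all host bits to 1:
Broadcast: 100.154.20.63


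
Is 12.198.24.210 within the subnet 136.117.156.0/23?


Subnet network: 136.117.156.0
Test IP AND mask: 12.198.24.0
No, 12.198.24.210 is not in 136.117.156.0/23


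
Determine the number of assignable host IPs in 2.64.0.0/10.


Host bits = 32 - 10 = 22
Total addresses = 2^22 = 4194304
Usable = total - 2 (network and broadcast)
Usable hosts: 4194302


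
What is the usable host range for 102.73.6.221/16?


Network: 102.73.0.0
Broadcast: 102.73.255.255
First usable = network + 1
Last usable = broadcast - 1
Range: 102.73.0.1 to 102.73.255.254


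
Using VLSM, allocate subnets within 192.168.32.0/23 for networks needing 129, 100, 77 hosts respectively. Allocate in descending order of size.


129 hosts -> /24 (254 usable): 192.168.32.0/24
100 hosts -> /25 (126 usable): 192.168.33.0/25
77 hosts -> /25 (126 usable): 192.168.33.128/25
Allocation: 192.168.32.0/24 (129 hosts, 254 usable); 192.168.33.0/25 (100 hosts, 126 usable); 192.168.33.128/25 (77 hosts, 126 usable)


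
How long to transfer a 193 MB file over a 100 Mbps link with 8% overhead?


Effective throughput = 100 * (1 - 8/100) = 92 Mbps
File size in Mb = 193 * 8 = 1544 Mb
Time = 1544 / 92
Time = 16.7826 seconds


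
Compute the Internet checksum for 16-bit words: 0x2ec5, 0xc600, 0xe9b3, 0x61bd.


Sum all words (with carry folding):
+ 0x2ec5 = 0x2ec5
+ 0xc600 = 0xf4c5
+ 0xe9b3 = 0xde79
+ 0x61bd = 0x4037
One's complement: ~0x4037
Checksum = 0xbfc8


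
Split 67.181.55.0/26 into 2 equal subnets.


New prefix = 26 + 1 = 27
Each subnet has 32 addresses
  67.181.55.0/27
  67.181.55.32/27
Subnets: 67.181.55.0/27, 67.181.55.32/27


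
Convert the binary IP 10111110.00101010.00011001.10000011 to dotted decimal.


10111110 = 190
00101010 = 42
00011001 = 25
10000011 = 131
IP: 190.42.25.131


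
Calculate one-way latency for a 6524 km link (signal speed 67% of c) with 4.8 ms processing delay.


Speed = 0.67 * 3e5 km/s = 201000 km/s
Propagation delay = 6524 / 201000 = 0.0325 s = 32.4577 ms
Processing delay = 4.8 ms
Total one-way latency = 37.2577 ms


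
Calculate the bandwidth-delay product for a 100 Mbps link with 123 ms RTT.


BDP = bandwidth * RTT
= 100 Mbps * 123 ms
= 100 * 1e6 * 123 / 1000 bits
= 12300000 bits
= 1537500 bytes
= 1501.4648 KB
BDP = 12300000 bits (1537500 bytes)


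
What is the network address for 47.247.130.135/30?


IP:   00101111.11110111.10000010.10000111
Mask: 11111111.11111111.11111111.11111100
AND operation:
Net:  00101111.11110111.10000010.10000100
Network: 47.247.130.132/30


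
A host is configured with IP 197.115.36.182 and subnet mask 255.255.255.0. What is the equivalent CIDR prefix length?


Binary: 11111111.11111111.11111111.00000000
Count leading 1s
Prefix: /24


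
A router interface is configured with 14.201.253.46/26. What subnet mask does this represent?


/26 means 26 network bits, 6 host bits
Binary: 11111111111111111111111111000000
Mask: 255.255.255.192


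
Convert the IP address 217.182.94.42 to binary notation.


217 = 11011001
182 = 10110110
94 = 01011110
42 = 00101010
Binary: 11011001.10110110.01011110.00101010


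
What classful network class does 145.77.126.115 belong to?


First octet: 145
Binary: 10010001
10xxxxxx -> Class B (128-191)
Class B, default mask 255.255.0.0 (/16)


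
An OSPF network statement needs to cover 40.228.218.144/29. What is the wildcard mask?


Subnet mask: 255.255.255.248
Wildcard = 255.255.255.255 - subnet mask
255 - 255 = 0
255 - 255 = 0
255 - 255 = 0
255 - 248 = 7
Wildcard: 0.0.0.7


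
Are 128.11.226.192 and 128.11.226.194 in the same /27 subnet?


Mask: 255.255.255.224
128.11.226.192 AND mask = 128.11.226.192
128.11.226.194 AND mask = 128.11.226.192
Yes, same subnet (128.11.226.192)


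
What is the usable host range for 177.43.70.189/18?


Network: 177.43.64.0
Broadcast: 177.43.127.255
First usable = network + 1
Last usable = broadcast - 1
Range: 177.43.64.1 to 177.43.127.254


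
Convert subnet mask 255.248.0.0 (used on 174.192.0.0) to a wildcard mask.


Subnet mask: 255.248.0.0
Wildcard = 255.255.255.255 - subnet mask
255 - 255 = 0
255 - 248 = 7
255 - 0 = 255
255 - 0 = 255
Wildcard: 0.7.255.255


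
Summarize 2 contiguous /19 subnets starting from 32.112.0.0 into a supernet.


Original prefix: /19
Number of subnets: 2 = 2^1
New prefix = 19 - 1 = 18
Supernet: 32.112.0.0/18


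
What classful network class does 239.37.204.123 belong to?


First octet: 239
Binary: 11101111
1110xxxx -> Class D (224-239)
Class D (multicast), default mask N/A


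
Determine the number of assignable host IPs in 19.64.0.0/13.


Host bits = 32 - 13 = 19
Total addresses = 2^19 = 524288
Usable = total - 2 (network and broadcast)
Usable hosts: 524286


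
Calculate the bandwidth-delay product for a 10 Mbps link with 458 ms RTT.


BDP = bandwidth * RTT
= 10 Mbps * 458 ms
= 10 * 1e6 * 458 / 1000 bits
= 4580000 bits
= 572500 bytes
= 559.082 KB
BDP = 4580000 bits (572500 bytes)


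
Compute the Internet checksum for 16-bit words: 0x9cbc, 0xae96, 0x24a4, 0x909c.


Sum all words (with carry folding):
+ 0x9cbc = 0x9cbc
+ 0xae96 = 0x4b53
+ 0x24a4 = 0x6ff7
+ 0x909c = 0x0094
One's complement: ~0x0094
Checksum = 0xff6b


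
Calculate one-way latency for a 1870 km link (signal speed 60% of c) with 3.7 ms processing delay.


Speed = 0.6 * 3e5 km/s = 180000 km/s
Propagation delay = 1870 / 180000 = 0.0104 s = 10.3889 ms
Processing delay = 3.7 ms
Total one-way latency = 14.0889 ms


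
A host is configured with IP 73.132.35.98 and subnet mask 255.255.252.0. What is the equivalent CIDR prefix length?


Binary: 11111111.11111111.11111100.00000000
Count leading 1s
Prefix: /22


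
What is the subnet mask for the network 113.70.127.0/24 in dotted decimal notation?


/24 means 24 network bits, 8 host bits
Binary: 11111111111111111111111100000000
Mask: 255.255.255.0


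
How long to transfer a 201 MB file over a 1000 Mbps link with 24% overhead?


Effective throughput = 1000 * (1 - 24/100) = 760 Mbps
File size in Mb = 201 * 8 = 1608 Mb
Time = 1608 / 760
Time = 2.1158 seconds


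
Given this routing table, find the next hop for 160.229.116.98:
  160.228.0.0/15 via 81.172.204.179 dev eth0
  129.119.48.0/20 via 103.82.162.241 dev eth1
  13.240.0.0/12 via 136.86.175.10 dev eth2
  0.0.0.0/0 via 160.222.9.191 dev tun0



Longest prefix match for 160.229.116.98:
  /15 160.228.0.0: MATCH
  /20 129.119.48.0: no
  /12 13.240.0.0: no
  /0 0.0.0.0: MATCH
Selected: next-hop 81.172.204.179 via eth0 (matched /15)


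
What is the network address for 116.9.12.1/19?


IP:   01110100.00001001.00001100.00000001
Mask: 11111111.11111111.11100000.00000000
AND operation:
Net:  01110100.00001001.00000000.00000000
Network: 116.9.0.0/19


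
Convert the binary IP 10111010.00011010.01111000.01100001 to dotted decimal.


10111010 = 186
00011010 = 26
01111000 = 120
01100001 = 97
IP: 186.26.120.97


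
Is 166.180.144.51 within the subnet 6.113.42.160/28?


Subnet network: 6.113.42.160
Test IP AND mask: 166.180.144.48
No, 166.180.144.51 is not in 6.113.42.160/28


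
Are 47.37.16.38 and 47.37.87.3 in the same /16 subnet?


Mask: 255.255.0.0
47.37.16.38 AND mask = 47.37.0.0
47.37.87.3 AND mask = 47.37.0.0
Yes, same subnet (47.37.0.0)


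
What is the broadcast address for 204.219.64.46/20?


Network: 204.219.64.0/20
Host bits = 12
Set all host bits to 1:
Broadcast: 204.219.79.255


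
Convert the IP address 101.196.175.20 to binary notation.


101 = 01100101
196 = 11000100
175 = 10101111
20 = 00010100
Binary: 01100101.11000100.10101111.00010100


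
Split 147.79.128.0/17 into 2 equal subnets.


New prefix = 17 + 1 = 18
Each subnet has 16384 addresses
  147.79.128.0/18
  147.79.192.0/18
Subnets: 147.79.128.0/18, 147.79.192.0/18


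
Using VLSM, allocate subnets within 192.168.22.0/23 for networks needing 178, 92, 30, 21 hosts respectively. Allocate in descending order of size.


178 hosts -> /24 (254 usable): 192.168.22.0/24
92 hosts -> /25 (126 usable): 192.168.23.0/25
30 hosts -> /27 (30 usable): 192.168.23.128/27
21 hosts -> /27 (30 usable): 192.168.23.160/27
Allocation: 192.168.22.0/24 (178 hosts, 254 usable); 192.168.23.0/25 (92 hosts, 126 usable); 192.168.23.128/27 (30 hosts, 30 usable); 192.168.23.160/27 (21 hosts, 30 usable)


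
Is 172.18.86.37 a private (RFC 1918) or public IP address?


RFC 1918 private ranges:
  10.0.0.0/8 (10.0.0.0 - 10.255.255.255)
  172.16.0.0/12 (172.16.0.0 - 172.31.255.255)
  192.168.0.0/16 (192.168.0.0 - 192.168.255.255)
Private (in 172.16.0.0/12)


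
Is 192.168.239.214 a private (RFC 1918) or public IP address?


RFC 1918 private ranges:
  10.0.0.0/8 (10.0.0.0 - 10.255.255.255)
  172.16.0.0/12 (172.16.0.0 - 172.31.255.255)
  192.168.0.0/16 (192.168.0.0 - 192.168.255.255)
Private (in 192.168.0.0/16)


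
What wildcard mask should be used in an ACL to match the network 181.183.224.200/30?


Subnet mask: 255.255.255.252
Wildcard = 255.255.255.255 - subnet mask
255 - 255 = 0
255 - 255 = 0
255 - 255 = 0
255 - 252 = 3
Wildcard: 0.0.0.3


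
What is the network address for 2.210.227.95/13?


IP:   00000010.11010010.11100011.01011111
Mask: 11111111.11111000.00000000.00000000
AND operation:
Net:  00000010.11010000.00000000.00000000
Network: 2.208.0.0/13


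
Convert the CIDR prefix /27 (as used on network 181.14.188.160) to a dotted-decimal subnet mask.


/27 means 27 network bits, 5 host bits
Binary: 11111111111111111111111111100000
Mask: 255.255.255.224


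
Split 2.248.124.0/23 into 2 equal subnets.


New prefix = 23 + 1 = 24
Each subnet has 256 addresses
  2.248.124.0/24
  2.248.125.0/24
Subnets: 2.248.124.0/24, 2.248.125.0/24


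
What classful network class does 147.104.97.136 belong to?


First octet: 147
Binary: 10010011
10xxxxxx -> Class B (128-191)
Class B, default mask 255.255.0.0 (/16)


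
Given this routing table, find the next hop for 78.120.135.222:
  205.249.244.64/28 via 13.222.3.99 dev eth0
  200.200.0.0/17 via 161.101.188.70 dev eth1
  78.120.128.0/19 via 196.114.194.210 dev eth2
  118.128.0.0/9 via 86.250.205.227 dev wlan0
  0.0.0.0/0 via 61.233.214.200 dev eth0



Longest prefix match for 78.120.135.222:
  /28 205.249.244.64: no
  /17 200.200.0.0: no
  /19 78.120.128.0: MATCH
  /9 118.128.0.0: no
  /0 0.0.0.0: MATCH
Selected: next-hop 196.114.194.210 via eth2 (matched /19)


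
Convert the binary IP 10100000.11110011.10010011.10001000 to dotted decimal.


10100000 = 160
11110011 = 243
10010011 = 147
10001000 = 136
IP: 160.243.147.136


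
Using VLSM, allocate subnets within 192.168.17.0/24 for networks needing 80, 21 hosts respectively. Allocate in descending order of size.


80 hosts -> /25 (126 usable): 192.168.17.0/25
21 hosts -> /27 (30 usable): 192.168.17.128/27
Allocation: 192.168.17.0/25 (80 hosts, 126 usable); 192.168.17.128/27 (21 hosts, 30 usable)


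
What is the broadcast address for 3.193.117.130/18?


Network: 3.193.64.0/18
Host bits = 14
Set all host bits to 1:
Broadcast: 3.193.127.255


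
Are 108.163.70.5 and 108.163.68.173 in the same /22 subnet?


Mask: 255.255.252.0
108.163.70.5 AND mask = 108.163.68.0
108.163.68.173 AND mask = 108.163.68.0
Yes, same subnet (108.163.68.0)


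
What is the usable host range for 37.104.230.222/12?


Network: 37.96.0.0
Broadcast: 37.111.255.255
First usable = network + 1
Last usable = broadcast - 1
Range: 37.96.0.1 to 37.111.255.254


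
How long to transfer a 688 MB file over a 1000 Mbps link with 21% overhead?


Effective throughput = 1000 * (1 - 21/100) = 790 Mbps
File size in Mb = 688 * 8 = 5504 Mb
Time = 5504 / 790
Time = 6.9671 seconds


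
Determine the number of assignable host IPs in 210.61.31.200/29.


Host bits = 32 - 29 = 3
Total addresses = 2^3 = 8
Usable = total - 2 (network and broadcast)
Usable hosts: 6


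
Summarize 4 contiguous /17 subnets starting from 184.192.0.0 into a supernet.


Original prefix: /17
Number of subnets: 4 = 2^2
New prefix = 17 - 2 = 15
Supernet: 184.192.0.0/15


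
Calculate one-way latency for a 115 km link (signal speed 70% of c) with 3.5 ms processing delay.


Speed = 0.7 * 3e5 km/s = 210000 km/s
Propagation delay = 115 / 210000 = 0.0005 s = 0.5476 ms
Processing delay = 3.5 ms
Total one-way latency = 4.0476 ms


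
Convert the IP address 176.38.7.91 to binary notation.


176 = 10110000
38 = 00100110
7 = 00000111
91 = 01011011
Binary: 10110000.00100110.00000111.01011011


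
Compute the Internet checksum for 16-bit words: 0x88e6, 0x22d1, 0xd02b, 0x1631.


Sum all words (with carry folding):
+ 0x88e6 = 0x88e6
+ 0x22d1 = 0xabb7
+ 0xd02b = 0x7be3
+ 0x1631 = 0x9214
One's complement: ~0x9214
Checksum = 0x6deb


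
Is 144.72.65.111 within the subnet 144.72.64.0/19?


Subnet network: 144.72.64.0
Test IP AND mask: 144.72.64.0
Yes, 144.72.65.111 is in 144.72.64.0/19


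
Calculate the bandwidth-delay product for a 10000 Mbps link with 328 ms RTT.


BDP = bandwidth * RTT
= 10000 Mbps * 328 ms
= 10000 * 1e6 * 328 / 1000 bits
= 3280000000 bits
= 410000000 bytes
= 400390.625 KB
BDP = 3280000000 bits (410000000 bytes)


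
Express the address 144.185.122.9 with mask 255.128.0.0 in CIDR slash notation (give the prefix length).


Binary: 11111111.10000000.00000000.00000000
Count leading 1s
Prefix: /9


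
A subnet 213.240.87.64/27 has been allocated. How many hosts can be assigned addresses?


Host bits = 32 - 27 = 5
Total addresses = 2^5 = 32
Usable = total - 2 (network and broadcast)
Usable hosts: 30


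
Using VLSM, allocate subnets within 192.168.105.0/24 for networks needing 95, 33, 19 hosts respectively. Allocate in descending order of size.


95 hosts -> /25 (126 usable): 192.168.105.0/25
33 hosts -> /26 (62 usable): 192.168.105.128/26
19 hosts -> /27 (30 usable): 192.168.105.192/27
Allocation: 192.168.105.0/25 (95 hosts, 126 usable); 192.168.105.128/26 (33 hosts, 62 usable); 192.168.105.192/27 (19 hosts, 30 usable)


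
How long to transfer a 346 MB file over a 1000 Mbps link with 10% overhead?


Effective throughput = 1000 * (1 - 10/100) = 900 Mbps
File size in Mb = 346 * 8 = 2768 Mb
Time = 2768 / 900
Time = 3.0756 seconds


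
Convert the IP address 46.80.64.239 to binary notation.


46 = 00101110
80 = 01010000
64 = 01000000
239 = 11101111
Binary: 00101110.01010000.01000000.11101111


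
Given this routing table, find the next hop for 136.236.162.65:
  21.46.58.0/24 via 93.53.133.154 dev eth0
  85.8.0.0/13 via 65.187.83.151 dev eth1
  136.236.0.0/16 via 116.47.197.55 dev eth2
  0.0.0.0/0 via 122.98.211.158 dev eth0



Longest prefix match for 136.236.162.65:
  /24 21.46.58.0: no
  /13 85.8.0.0: no
  /16 136.236.0.0: MATCH
  /0 0.0.0.0: MATCH
Selected: next-hop 116.47.197.55 via eth2 (matched /16)


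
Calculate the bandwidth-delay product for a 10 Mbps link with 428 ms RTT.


BDP = bandwidth * RTT
= 10 Mbps * 428 ms
= 10 * 1e6 * 428 / 1000 bits
= 4280000 bits
= 535000 bytes
= 522.4609 KB
BDP = 4280000 bits (535000 bytes)


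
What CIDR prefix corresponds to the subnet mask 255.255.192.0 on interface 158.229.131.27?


Binary: 11111111.11111111.11000000.00000000
Count leading 1s
Prefix: /18


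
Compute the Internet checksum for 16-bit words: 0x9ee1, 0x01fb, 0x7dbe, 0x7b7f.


Sum all words (with carry folding):
+ 0x9ee1 = 0x9ee1
+ 0x01fb = 0xa0dc
+ 0x7dbe = 0x1e9b
+ 0x7b7f = 0x9a1a
One's complement: ~0x9a1a
Checksum = 0x65e5


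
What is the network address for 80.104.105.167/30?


IP:   01010000.01101000.01101001.10100111
Mask: 11111111.11111111.11111111.11111100
AND operation:
Net:  01010000.01101000.01101001.10100100
Network: 80.104.105.164/30


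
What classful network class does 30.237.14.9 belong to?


First octet: 30
Binary: 00011110
0xxxxxxx -> Class A (1-126)
Class A, default mask 255.0.0.0 (/8)


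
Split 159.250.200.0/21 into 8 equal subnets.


New prefix = 21 + 3 = 24
Each subnet has 256 addresses
  159.250.200.0/24
  159.250.201.0/24
  159.250.202.0/24
  159.250.203.0/24
  159.250.204.0/24
  159.250.205.0/24
  159.250.206.0/24
  159.250.207.0/24
Subnets: 159.250.200.0/24, 159.250.201.0/24, 159.250.202.0/24, 159.250.203.0/24, 159.250.204.0/24, 159.250.205.0/24, 159.250.206.0/24, 159.250.207.0/24


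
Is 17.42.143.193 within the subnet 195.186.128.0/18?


Subnet network: 195.186.128.0
Test IP AND mask: 17.42.128.0
No, 17.42.143.193 is not in 195.186.128.0/18


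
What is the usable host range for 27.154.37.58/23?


Network: 27.154.36.0
Broadcast: 27.154.37.255
First usable = network + 1
Last usable = broadcast - 1
Range: 27.154.36.1 to 27.154.37.254


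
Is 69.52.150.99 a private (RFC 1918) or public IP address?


RFC 1918 private ranges:
  10.0.0.0/8 (10.0.0.0 - 10.255.255.255)
  172.16.0.0/12 (172.16.0.0 - 172.31.255.255)
  192.168.0.0/16 (192.168.0.0 - 192.168.255.255)
Public (not in any RFC 1918 range)


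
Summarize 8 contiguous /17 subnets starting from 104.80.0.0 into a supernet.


Original prefix: /17
Number of subnets: 8 = 2^3
New prefix = 17 - 3 = 14
Supernet: 104.80.0.0/14


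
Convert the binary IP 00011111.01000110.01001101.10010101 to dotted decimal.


00011111 = 31
01000110 = 70
01001101 = 77
10010101 = 149
IP: 31.70.77.149


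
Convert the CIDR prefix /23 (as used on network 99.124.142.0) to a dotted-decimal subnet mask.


/23 means 23 network bits, 9 host bits
Binary: 11111111111111111111111000000000
Mask: 255.255.254.0


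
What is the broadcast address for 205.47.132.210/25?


Network: 205.47.132.128/25
Host bits = 7
Set all host bits to 1:
Broadcast: 205.47.132.255


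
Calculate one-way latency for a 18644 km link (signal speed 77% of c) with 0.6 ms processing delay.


Speed = 0.77 * 3e5 km/s = 231000 km/s
Propagation delay = 18644 / 231000 = 0.0807 s = 80.71 ms
Processing delay = 0.6 ms
Total one-way latency = 81.31 ms


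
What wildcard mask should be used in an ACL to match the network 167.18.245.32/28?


Subnet mask: 255.255.255.240
Wildcard = 255.255.255.255 - subnet mask
255 - 255 = 0
255 - 255 = 0
255 - 255 = 0
255 - 240 = 15
Wildcard: 0.0.0.15


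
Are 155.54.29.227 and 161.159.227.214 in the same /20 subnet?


Mask: 255.255.240.0
155.54.29.227 AND mask = 155.54.16.0
161.159.227.214 AND mask = 161.159.224.0
No, different subnets (155.54.16.0 vs 161.159.224.0)


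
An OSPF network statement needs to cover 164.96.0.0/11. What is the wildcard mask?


Subnet mask: 255.224.0.0
Wildcard = 255.255.255.255 - subnet mask
255 - 255 = 0
255 - 224 = 31
255 - 0 = 255
255 - 0 = 255
Wildcard: 0.31.255.255


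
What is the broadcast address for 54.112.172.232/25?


Network: 54.112.172.128/25
Host bits = 7
Set all host bits to 1:
Broadcast: 54.112.172.255


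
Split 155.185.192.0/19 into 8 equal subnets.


New prefix = 19 + 3 = 22
Each subnet has 1024 addresses
  155.185.192.0/22
  155.185.196.0/22
  155.185.200.0/22
  155.185.204.0/22
  155.185.208.0/22
  155.185.212.0/22
  155.185.216.0/22
  155.185.220.0/22
Subnets: 155.185.192.0/22, 155.185.196.0/22, 155.185.200.0/22, 155.185.204.0/22, 155.185.208.0/22, 155.185.212.0/22, 155.185.216.0/22, 155.185.220.0/22


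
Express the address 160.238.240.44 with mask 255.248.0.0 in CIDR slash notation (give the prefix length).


Binary: 11111111.11111000.00000000.00000000
Count leading 1s
Prefix: /13


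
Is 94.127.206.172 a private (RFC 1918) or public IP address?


RFC 1918 private ranges:
  10.0.0.0/8 (10.0.0.0 - 10.255.255.255)
  172.16.0.0/12 (172.16.0.0 - 172.31.255.255)
  192.168.0.0/16 (192.168.0.0 - 192.168.255.255)
Public (not in any RFC 1918 range)


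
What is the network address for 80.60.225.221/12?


IP:   01010000.00111100.11100001.11011101
Mask: 11111111.11110000.00000000.00000000
AND operation:
Net:  01010000.00110000.00000000.00000000
Network: 80.48.0.0/12


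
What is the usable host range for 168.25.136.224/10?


Network: 168.0.0.0
Broadcast: 168.63.255.255
First usable = network + 1
Last usable = broadcast - 1
Range: 168.0.0.1 to 168.63.255.254


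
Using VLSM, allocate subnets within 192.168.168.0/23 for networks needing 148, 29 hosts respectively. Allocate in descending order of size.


148 hosts -> /24 (254 usable): 192.168.168.0/24
29 hosts -> /27 (30 usable): 192.168.169.0/27
Allocation: 192.168.168.0/24 (148 hosts, 254 usable); 192.168.169.0/27 (29 hosts, 30 usable)


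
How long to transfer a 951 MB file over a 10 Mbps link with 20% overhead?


Effective throughput = 10 * (1 - 20/100) = 8 Mbps
File size in Mb = 951 * 8 = 7608 Mb
Time = 7608 / 8
Time = 951 seconds


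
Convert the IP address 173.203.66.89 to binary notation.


173 = 10101101
203 = 11001011
66 = 01000010
89 = 01011001
Binary: 10101101.11001011.01000010.01011001


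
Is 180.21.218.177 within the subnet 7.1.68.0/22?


Subnet network: 7.1.68.0
Test IP AND mask: 180.21.216.0
No, 180.21.218.177 is not in 7.1.68.0/22


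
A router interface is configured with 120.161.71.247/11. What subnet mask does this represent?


/11 means 11 network bits, 21 host bits
Binary: 11111111111000000000000000000000
Mask: 255.224.0.0


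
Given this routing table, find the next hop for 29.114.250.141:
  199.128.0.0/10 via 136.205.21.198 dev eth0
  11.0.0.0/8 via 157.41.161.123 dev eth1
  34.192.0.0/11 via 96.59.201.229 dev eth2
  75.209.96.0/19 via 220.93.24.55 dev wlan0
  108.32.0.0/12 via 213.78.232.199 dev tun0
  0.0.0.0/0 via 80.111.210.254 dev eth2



Longest prefix match for 29.114.250.141:
  /10 199.128.0.0: no
  /8 11.0.0.0: no
  /11 34.192.0.0: no
  /19 75.209.96.0: no
  /12 108.32.0.0: no
  /0 0.0.0.0: MATCH
Selected: next-hop 80.111.210.254 via eth2 (matched /0)


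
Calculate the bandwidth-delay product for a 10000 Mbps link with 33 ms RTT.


BDP = bandwidth * RTT
= 10000 Mbps * 33 ms
= 10000 * 1e6 * 33 / 1000 bits
= 330000000 bits
= 41250000 bytes
= 40283.2031 KB
BDP = 330000000 bits (41250000 bytes)


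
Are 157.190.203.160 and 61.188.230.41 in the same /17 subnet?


Mask: 255.255.128.0
157.190.203.160 AND mask = 157.190.128.0
61.188.230.41 AND mask = 61.188.128.0
No, different subnets (157.190.128.0 vs 61.188.128.0)


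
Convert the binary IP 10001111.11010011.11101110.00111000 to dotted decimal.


10001111 = 143
11010011 = 211
11101110 = 238
00111000 = 56
IP: 143.211.238.56


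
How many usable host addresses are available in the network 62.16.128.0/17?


Host bits = 32 - 17 = 15
Total addresses = 2^15 = 32768
Usable = total - 2 (network and broadcast)
Usable hosts: 32766


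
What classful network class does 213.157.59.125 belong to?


First octet: 213
Binary: 11010101
110xxxxx -> Class C (192-223)
Class C, default mask 255.255.255.0 (/24)


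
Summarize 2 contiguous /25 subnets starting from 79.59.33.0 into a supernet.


Original prefix: /25
Number of subnets: 2 = 2^1
New prefix = 25 - 1 = 24
Supernet: 79.59.33.0/24


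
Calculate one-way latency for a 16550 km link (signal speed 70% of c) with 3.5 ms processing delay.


Speed = 0.7 * 3e5 km/s = 210000 km/s
Propagation delay = 16550 / 210000 = 0.0788 s = 78.8095 ms
Processing delay = 3.5 ms
Total one-way latency = 82.3095 ms


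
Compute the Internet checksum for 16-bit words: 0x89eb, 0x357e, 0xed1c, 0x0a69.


Sum all words (with carry folding):
+ 0x89eb = 0x89eb
+ 0x357e = 0xbf69
+ 0xed1c = 0xac86
+ 0x0a69 = 0xb6ef
One's complement: ~0xb6ef
Checksum = 0x4910


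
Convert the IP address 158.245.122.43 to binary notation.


158 = 10011110
245 = 11110101
122 = 01111010
43 = 00101011
Binary: 10011110.11110101.01111010.00101011


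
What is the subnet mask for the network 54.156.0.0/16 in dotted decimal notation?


/16 means 16 network bits, 16 host bits
Binary: 11111111111111110000000000000000
Mask: 255.255.0.0


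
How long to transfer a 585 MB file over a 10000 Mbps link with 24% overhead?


Effective throughput = 10000 * (1 - 24/100) = 7600 Mbps
File size in Mb = 585 * 8 = 4680 Mb
Time = 4680 / 7600
Time = 0.6158 seconds


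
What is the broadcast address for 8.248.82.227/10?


Network: 8.192.0.0/10
Host bits = 22
Set all host bits to 1:
Broadcast: 8.255.255.255


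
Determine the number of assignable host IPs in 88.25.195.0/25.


Host bits = 32 - 25 = 7
Total addresses = 2^7 = 128
Usable = total - 2 (network and broadcast)
Usable hosts: 126


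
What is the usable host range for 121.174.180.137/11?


Network: 121.160.0.0
Broadcast: 121.191.255.255
First usable = network + 1
Last usable = broadcast - 1
Range: 121.160.0.1 to 121.191.255.254


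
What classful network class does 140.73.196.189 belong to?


First octet: 140
Binary: 10001100
10xxxxxx -> Class B (128-191)
Class B, default mask 255.255.0.0 (/16)


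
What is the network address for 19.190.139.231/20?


IP:   00010011.10111110.10001011.11100111
Mask: 11111111.11111111.11110000.00000000
AND operation:
Net:  00010011.10111110.10000000.00000000
Network: 19.190.128.0/20


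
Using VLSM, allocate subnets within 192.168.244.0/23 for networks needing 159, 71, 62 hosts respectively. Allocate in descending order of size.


159 hosts -> /24 (254 usable): 192.168.244.0/24
71 hosts -> /25 (126 usable): 192.168.245.0/25
62 hosts -> /26 (62 usable): 192.168.245.128/26
Allocation: 192.168.244.0/24 (159 hosts, 254 usable); 192.168.245.0/25 (71 hosts, 126 usable); 192.168.245.128/26 (62 hosts, 62 usable)


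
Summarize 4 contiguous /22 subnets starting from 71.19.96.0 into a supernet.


Original prefix: /22
Number of subnets: 4 = 2^2
New prefix = 22 - 2 = 20
Supernet: 71.19.96.0/20


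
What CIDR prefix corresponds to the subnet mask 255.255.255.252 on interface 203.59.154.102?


Binary: 11111111.11111111.11111111.11111100
Count leading 1s
Prefix: /30


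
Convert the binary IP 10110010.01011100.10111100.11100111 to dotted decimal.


10110010 = 178
01011100 = 92
10111100 = 188
11100111 = 231
IP: 178.92.188.231


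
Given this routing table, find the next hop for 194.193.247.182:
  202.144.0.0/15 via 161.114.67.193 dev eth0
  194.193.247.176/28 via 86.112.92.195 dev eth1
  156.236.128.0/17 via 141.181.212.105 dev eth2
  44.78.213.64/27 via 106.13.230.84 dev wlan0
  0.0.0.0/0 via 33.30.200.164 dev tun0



Longest prefix match for 194.193.247.182:
  /15 202.144.0.0: no
  /28 194.193.247.176: MATCH
  /17 156.236.128.0: no
  /27 44.78.213.64: no
  /0 0.0.0.0: MATCH
Selected: next-hop 86.112.92.195 via eth1 (matched /28)


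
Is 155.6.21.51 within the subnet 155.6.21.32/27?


Subnet network: 155.6.21.32
Test IP AND mask: 155.6.21.32
Yes, 155.6.21.51 is in 155.6.21.32/27


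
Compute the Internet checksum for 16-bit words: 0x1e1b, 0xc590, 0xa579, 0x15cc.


Sum all words (with carry folding):
+ 0x1e1b = 0x1e1b
+ 0xc590 = 0xe3ab
+ 0xa579 = 0x8925
+ 0x15cc = 0x9ef1
One's complement: ~0x9ef1
Checksum = 0x610e


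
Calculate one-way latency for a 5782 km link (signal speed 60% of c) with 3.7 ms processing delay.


Speed = 0.6 * 3e5 km/s = 180000 km/s
Propagation delay = 5782 / 180000 = 0.0321 s = 32.1222 ms
Processing delay = 3.7 ms
Total one-way latency = 35.8222 ms


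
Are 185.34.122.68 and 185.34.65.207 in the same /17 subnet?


Mask: 255.255.128.0
185.34.122.68 AND mask = 185.34.0.0
185.34.65.207 AND mask = 185.34.0.0
Yes, same subnet (185.34.0.0)


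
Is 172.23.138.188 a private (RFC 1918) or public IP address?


RFC 1918 private ranges:
  10.0.0.0/8 (10.0.0.0 - 10.255.255.255)
  172.16.0.0/12 (172.16.0.0 - 172.31.255.255)
  192.168.0.0/16 (192.168.0.0 - 192.168.255.255)
Private (in 172.16.0.0/12)


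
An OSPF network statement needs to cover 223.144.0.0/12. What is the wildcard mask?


Subnet mask: 255.240.0.0
Wildcard = 255.255.255.255 - subnet mask
255 - 255 = 0
255 - 240 = 15
255 - 0 = 255
255 - 0 = 255
Wildcard: 0.15.255.255


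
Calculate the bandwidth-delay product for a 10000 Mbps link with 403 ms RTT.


BDP = bandwidth * RTT
= 10000 Mbps * 403 ms
= 10000 * 1e6 * 403 / 1000 bits
= 4030000000 bits
= 503750000 bytes
= 491943.3594 KB
BDP = 4030000000 bits (503750000 bytes)


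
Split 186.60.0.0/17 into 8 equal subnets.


New prefix = 17 + 3 = 20
Each subnet has 4096 addresses
  186.60.0.0/20
  186.60.16.0/20
  186.60.32.0/20
  186.60.48.0/20
  186.60.64.0/20
  186.60.80.0/20
  186.60.96.0/20
  186.60.112.0/20
Subnets: 186.60.0.0/20, 186.60.16.0/20, 186.60.32.0/20, 186.60.48.0/20, 186.60.64.0/20, 186.60.80.0/20, 186.60.96.0/20, 186.60.112.0/20


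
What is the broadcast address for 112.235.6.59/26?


Network: 112.235.6.0/26
Host bits = 6
Set all host bits to 1:
Broadcast: 112.235.6.63


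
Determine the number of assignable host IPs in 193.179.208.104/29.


Host bits = 32 - 29 = 3
Total addresses = 2^3 = 8
Usable = total - 2 (network and broadcast)
Usable hosts: 6


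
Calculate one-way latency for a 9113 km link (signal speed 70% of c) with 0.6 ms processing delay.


Speed = 0.7 * 3e5 km/s = 210000 km/s
Propagation delay = 9113 / 210000 = 0.0434 s = 43.3952 ms
Processing delay = 0.6 ms
Total one-way latency = 43.9952 ms


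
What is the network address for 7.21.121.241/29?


IP:   00000111.00010101.01111001.11110001
Mask: 11111111.11111111.11111111.11111000
AND operation:
Net:  00000111.00010101.01111001.11110000
Network: 7.21.121.240/29


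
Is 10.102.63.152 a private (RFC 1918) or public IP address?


RFC 1918 private ranges:
  10.0.0.0/8 (10.0.0.0 - 10.255.255.255)
  172.16.0.0/12 (172.16.0.0 - 172.31.255.255)
  192.168.0.0/16 (192.168.0.0 - 192.168.255.255)
Private (in 10.0.0.0/8)


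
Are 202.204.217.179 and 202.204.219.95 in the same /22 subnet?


Mask: 255.255.252.0
202.204.217.179 AND mask = 202.204.216.0
202.204.219.95 AND mask = 202.204.216.0
Yes, same subnet (202.204.216.0)


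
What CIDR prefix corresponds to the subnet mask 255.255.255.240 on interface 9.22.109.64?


Binary: 11111111.11111111.11111111.11110000
Count leading 1s
Prefix: /28


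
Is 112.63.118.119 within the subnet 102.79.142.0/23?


Subnet network: 102.79.142.0
Test IP AND mask: 112.63.118.0
No, 112.63.118.119 is not in 102.79.142.0/23


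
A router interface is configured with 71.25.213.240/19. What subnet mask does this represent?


/19 means 19 network bits, 13 host bits
Binary: 11111111111111111110000000000000
Mask: 255.255.224.0


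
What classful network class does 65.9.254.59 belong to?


First octet: 65
Binary: 01000001
0xxxxxxx -> Class A (1-126)
Class A, default mask 255.0.0.0 (/8)


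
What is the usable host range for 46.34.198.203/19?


Network: 46.34.192.0
Broadcast: 46.34.223.255
First usable = network + 1
Last usable = broadcast - 1
Range: 46.34.192.1 to 46.34.223.254


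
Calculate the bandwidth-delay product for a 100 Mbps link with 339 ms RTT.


BDP = bandwidth * RTT
= 100 Mbps * 339 ms
= 100 * 1e6 * 339 / 1000 bits
= 33900000 bits
= 4237500 bytes
= 4138.1836 KB
BDP = 33900000 bits (4237500 bytes)


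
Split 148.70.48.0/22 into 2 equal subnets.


New prefix = 22 + 1 = 23
Each subnet has 512 addresses
  148.70.48.0/23
  148.70.50.0/23
Subnets: 148.70.48.0/23, 148.70.50.0/23


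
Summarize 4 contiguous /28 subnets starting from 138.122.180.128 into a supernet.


Original prefix: /28
Number of subnets: 4 = 2^2
New prefix = 28 - 2 = 26
Supernet: 138.122.180.128/26


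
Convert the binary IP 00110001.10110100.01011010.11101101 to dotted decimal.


00110001 = 49
10110100 = 180
01011010 = 90
11101101 = 237
IP: 49.180.90.237


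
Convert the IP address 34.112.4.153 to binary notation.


34 = 00100010
112 = 01110000
4 = 00000100
153 = 10011001
Binary: 00100010.01110000.00000100.10011001


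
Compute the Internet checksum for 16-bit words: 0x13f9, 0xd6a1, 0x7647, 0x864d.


Sum all words (with carry folding):
+ 0x13f9 = 0x13f9
+ 0xd6a1 = 0xea9a
+ 0x7647 = 0x60e2
+ 0x864d = 0xe72f
One's complement: ~0xe72f
Checksum = 0x18d0


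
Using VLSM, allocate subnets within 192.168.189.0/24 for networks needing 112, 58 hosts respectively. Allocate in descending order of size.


112 hosts -> /25 (126 usable): 192.168.189.0/25
58 hosts -> /26 (62 usable): 192.168.189.128/26
Allocation: 192.168.189.0/25 (112 hosts, 126 usable); 192.168.189.128/26 (58 hosts, 62 usable)


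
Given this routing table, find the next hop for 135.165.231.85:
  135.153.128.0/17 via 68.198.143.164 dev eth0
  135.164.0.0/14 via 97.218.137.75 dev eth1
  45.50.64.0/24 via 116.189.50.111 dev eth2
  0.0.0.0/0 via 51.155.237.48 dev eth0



Longest prefix match for 135.165.231.85:
  /17 135.153.128.0: no
  /14 135.164.0.0: MATCH
  /24 45.50.64.0: no
  /0 0.0.0.0: MATCH
Selected: next-hop 97.218.137.75 via eth1 (matched /14)


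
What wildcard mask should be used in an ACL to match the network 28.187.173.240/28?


Subnet mask: 255.255.255.240
Wildcard = 255.255.255.255 - subnet mask
255 - 255 = 0
255 - 255 = 0
255 - 255 = 0
255 - 240 = 15
Wildcard: 0.0.0.15


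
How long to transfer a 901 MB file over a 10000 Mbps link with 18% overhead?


Effective throughput = 10000 * (1 - 18/100) = 8200 Mbps
File size in Mb = 901 * 8 = 7208 Mb
Time = 7208 / 8200
Time = 0.879 seconds


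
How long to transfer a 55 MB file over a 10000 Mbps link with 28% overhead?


Effective throughput = 10000 * (1 - 28/100) = 7200 Mbps
File size in Mb = 55 * 8 = 440 Mb
Time = 440 / 7200
Time = 0.0611 seconds


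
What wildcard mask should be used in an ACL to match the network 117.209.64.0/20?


Subnet mask: 255.255.240.0
Wildcard = 255.255.255.255 - subnet mask
255 - 255 = 0
255 - 255 = 0
255 - 240 = 15
255 - 0 = 255
Wildcard: 0.0.15.255


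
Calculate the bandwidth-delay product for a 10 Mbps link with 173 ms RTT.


BDP = bandwidth * RTT
= 10 Mbps * 173 ms
= 10 * 1e6 * 173 / 1000 bits
= 1730000 bits
= 216250 bytes
= 211.1816 KB
BDP = 1730000 bits (216250 bytes)


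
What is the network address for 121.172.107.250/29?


IP:   01111001.10101100.01101011.11111010
Mask: 11111111.11111111.11111111.11111000
AND operation:
Net:  01111001.10101100.01101011.11111000
Network: 121.172.107.248/29


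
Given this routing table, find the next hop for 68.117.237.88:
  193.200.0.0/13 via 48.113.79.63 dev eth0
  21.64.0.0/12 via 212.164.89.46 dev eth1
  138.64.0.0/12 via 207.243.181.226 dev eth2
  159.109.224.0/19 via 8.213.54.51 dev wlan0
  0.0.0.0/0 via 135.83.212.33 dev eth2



Longest prefix match for 68.117.237.88:
  /13 193.200.0.0: no
  /12 21.64.0.0: no
  /12 138.64.0.0: no
  /19 159.109.224.0: no
  /0 0.0.0.0: MATCH
Selected: next-hop 135.83.212.33 via eth2 (matched /0)
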